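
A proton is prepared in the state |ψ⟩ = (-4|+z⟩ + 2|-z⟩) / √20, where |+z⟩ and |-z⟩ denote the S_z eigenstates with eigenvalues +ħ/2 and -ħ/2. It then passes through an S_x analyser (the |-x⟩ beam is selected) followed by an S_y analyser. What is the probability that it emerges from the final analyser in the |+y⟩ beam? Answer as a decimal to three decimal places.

First analyser (S_x): P(|-x⟩) = |⟨-x|ψ⟩|² = 36/40.
After stage 1 the state is |-x⟩; P(|+y⟩) = |⟨+y|-x⟩|² = 1/2.
Joint probability = 36/40 × 1/2 = 0.450.

0.450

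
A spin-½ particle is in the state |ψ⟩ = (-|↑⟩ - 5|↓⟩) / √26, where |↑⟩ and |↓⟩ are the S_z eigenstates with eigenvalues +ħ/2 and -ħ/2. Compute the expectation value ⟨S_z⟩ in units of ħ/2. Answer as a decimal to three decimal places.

⟨σ_z⟩ = |a|² - |b|² divided by |a|²+|b|², with a, b the |↑⟩, |↓⟩ amplitudes.
= (1 - 25)/26 = -24/26.
⟨S_z⟩ = (ħ/2)·⟨σ_z⟩.

-0.923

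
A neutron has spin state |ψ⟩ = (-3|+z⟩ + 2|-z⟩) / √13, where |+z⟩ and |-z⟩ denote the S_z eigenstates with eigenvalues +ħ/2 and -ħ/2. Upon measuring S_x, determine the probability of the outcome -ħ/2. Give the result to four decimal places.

|-x⟩ = (|+z⟩ - |-z⟩)/√2, so ⟨-x|ψ⟩ = (-5) / (√2·√13).
P = |-5|² / 26 = 25/26.

0.9615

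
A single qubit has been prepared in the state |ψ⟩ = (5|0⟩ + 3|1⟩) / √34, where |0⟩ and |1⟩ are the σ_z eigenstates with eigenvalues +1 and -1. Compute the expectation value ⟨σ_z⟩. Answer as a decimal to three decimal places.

0.471

⟨σ_z⟩ = |a|² - |b|² divided by |a|²+|b|², with a, b the |0⟩, |1⟩ amplitudes.
= (25 - 9)/34 = 16/34.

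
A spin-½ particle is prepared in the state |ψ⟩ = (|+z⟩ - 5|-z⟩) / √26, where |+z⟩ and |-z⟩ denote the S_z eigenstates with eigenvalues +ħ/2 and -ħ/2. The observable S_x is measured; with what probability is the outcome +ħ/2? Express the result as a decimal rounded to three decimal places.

|+x⟩ = (|+z⟩ + |-z⟩)/√2, so ⟨+x|ψ⟩ = (-4) / (√2·√26).
P = |-4|² / 52 = 16/52.

0.308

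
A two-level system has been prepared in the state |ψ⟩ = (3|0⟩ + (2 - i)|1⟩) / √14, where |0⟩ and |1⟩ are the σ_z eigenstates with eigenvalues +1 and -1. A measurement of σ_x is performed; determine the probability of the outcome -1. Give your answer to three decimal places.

0.071

|-x⟩ = (|0⟩ - |1⟩)/√2, so ⟨-x|ψ⟩ = (1 + i) / (√2·√14).
P = |1 + i|² / 28 = 2/28.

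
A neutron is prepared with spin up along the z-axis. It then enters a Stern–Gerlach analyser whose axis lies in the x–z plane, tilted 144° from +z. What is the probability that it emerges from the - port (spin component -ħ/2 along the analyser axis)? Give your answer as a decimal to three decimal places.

For spin-½, the probability of finding spin-up along an axis at angle θ to the initial spin direction is cos²(θ/2); spin-down is sin²(θ/2).
θ = 144°, so P = sin²(72°) ≈ 0.905.

0.905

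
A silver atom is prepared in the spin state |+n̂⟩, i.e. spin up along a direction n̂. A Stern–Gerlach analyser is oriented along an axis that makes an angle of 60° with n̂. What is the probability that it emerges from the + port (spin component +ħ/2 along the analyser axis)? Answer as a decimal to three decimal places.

For spin-½, the probability of finding spin-up along an axis at angle θ to the initial spin direction is cos²(θ/2); spin-down is sin²(θ/2).
θ = 60°, so P = cos²(30°) ≈ 0.750.

0.750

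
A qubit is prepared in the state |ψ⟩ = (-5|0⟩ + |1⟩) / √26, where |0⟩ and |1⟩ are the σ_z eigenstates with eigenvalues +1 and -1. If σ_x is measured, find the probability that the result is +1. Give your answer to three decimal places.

0.308

|+x⟩ = (|0⟩ + |1⟩)/√2, so ⟨+x|ψ⟩ = (-4) / (√2·√26).
P = |-4|² / 52 = 16/52.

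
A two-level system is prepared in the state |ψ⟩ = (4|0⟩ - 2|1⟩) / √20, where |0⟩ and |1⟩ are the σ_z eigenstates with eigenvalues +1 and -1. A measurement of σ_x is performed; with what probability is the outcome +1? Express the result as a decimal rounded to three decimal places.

|+x⟩ = (|0⟩ + |1⟩)/√2, so ⟨+x|ψ⟩ = (2) / (√2·√20).
P = |2|² / 40 = 4/40.

0.100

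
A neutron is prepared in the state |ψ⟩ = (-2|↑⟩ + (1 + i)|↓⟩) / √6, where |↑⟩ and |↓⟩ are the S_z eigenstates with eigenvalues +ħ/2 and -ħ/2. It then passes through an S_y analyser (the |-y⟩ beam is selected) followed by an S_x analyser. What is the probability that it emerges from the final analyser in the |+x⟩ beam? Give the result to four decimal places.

0.4167

First analyser (S_y): P(|-y⟩) = |⟨-y|ψ⟩|² = 10/12.
After stage 1 the state is |-y⟩; P(|+x⟩) = |⟨+x|-y⟩|² = 1/2.
Joint probability = 10/12 × 1/2 = 0.4167.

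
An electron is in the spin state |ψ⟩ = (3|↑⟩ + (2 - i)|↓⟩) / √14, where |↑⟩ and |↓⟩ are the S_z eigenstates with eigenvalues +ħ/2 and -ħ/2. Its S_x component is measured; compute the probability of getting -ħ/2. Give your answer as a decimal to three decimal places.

|-x⟩ = (|↑⟩ - |↓⟩)/√2, so ⟨-x|ψ⟩ = (1 + i) / (√2·√14).
P = |1 + i|² / 28 = 2/28.

0.071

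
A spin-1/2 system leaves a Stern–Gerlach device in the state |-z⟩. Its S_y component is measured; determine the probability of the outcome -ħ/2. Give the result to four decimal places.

In the S_z basis, |-z⟩ = |-z⟩ and |-y⟩ = (|+z⟩ - i|-z⟩)/√2.
|⟨-y|-z⟩|² = 1/2.

0.5000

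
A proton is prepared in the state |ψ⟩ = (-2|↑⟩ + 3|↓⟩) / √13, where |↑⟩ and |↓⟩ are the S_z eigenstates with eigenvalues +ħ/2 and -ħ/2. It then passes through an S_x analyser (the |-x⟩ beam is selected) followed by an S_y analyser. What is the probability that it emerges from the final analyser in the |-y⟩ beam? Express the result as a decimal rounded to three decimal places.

First analyser (S_x): P(|-x⟩) = |⟨-x|ψ⟩|² = 25/26.
After stage 1 the state is |-x⟩; P(|-y⟩) = |⟨-y|-x⟩|² = 1/2.
Joint probability = 25/26 × 1/2 = 0.481.

0.481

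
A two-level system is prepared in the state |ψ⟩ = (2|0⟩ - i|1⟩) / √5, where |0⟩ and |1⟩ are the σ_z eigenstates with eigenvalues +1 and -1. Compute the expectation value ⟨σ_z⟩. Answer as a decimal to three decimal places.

0.600

⟨σ_z⟩ = |a|² - |b|² divided by |a|²+|b|², with a, b the |0⟩, |1⟩ amplitudes.
= (4 - 1)/5 = 3/5.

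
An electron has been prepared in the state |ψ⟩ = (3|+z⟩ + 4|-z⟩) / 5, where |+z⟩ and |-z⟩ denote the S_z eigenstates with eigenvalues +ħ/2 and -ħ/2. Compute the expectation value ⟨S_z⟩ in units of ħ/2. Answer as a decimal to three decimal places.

⟨σ_z⟩ = |a|² - |b|² divided by |a|²+|b|², with a, b the |+z⟩, |-z⟩ amplitudes.
= (9 - 16)/25 = -7/25.
⟨S_z⟩ = (ħ/2)·⟨σ_z⟩.

-0.280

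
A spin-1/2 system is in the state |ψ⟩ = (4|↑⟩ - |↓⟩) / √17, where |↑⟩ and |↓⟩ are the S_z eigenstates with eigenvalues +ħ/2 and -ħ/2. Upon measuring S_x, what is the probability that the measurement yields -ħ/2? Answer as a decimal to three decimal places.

0.735

|-x⟩ = (|↑⟩ - |↓⟩)/√2, so ⟨-x|ψ⟩ = (5) / (√2·√17).
P = |5|² / 34 = 25/34.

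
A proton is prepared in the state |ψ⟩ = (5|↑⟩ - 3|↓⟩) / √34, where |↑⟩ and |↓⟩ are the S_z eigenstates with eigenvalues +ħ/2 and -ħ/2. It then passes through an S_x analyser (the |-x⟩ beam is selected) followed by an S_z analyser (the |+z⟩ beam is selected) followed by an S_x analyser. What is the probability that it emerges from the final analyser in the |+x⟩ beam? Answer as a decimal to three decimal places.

First analyser (S_x): P(|-x⟩) = |⟨-x|ψ⟩|² = 64/68.
After stage 1 the state is |-x⟩; P(|+z⟩) = |⟨+z|-x⟩|² = 1/2.
After stage 2 the state is |+z⟩; P(|+x⟩) = |⟨+x|+z⟩|² = 1/2.
Joint probability = 64/68 × 1/2 × 1/2 = 0.235.

0.235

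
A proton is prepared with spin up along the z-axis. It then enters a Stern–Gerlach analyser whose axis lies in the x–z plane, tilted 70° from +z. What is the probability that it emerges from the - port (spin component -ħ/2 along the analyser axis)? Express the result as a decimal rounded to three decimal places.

0.329

For spin-½, the probability of finding spin-up along an axis at angle θ to the initial spin direction is cos²(θ/2); spin-down is sin²(θ/2).
θ = 70°, so P = sin²(35°) ≈ 0.329.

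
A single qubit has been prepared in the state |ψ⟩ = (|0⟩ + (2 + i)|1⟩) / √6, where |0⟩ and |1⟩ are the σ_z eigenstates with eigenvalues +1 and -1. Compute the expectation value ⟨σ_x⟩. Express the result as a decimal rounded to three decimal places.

0.667

⟨σ_x⟩ = 2 Re(a* b)/(|a|²+|b|²) with a = 1, b = (2 + i).
a* b = (2 + i), so ⟨σ_x⟩ = 4/6.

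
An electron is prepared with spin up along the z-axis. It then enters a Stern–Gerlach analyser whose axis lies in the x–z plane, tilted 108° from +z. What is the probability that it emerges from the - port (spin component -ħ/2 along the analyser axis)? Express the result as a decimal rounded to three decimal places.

0.655

For spin-½, the probability of finding spin-up along an axis at angle θ to the initial spin direction is cos²(θ/2); spin-down is sin²(θ/2).
θ = 108°, so P = sin²(54°) ≈ 0.655.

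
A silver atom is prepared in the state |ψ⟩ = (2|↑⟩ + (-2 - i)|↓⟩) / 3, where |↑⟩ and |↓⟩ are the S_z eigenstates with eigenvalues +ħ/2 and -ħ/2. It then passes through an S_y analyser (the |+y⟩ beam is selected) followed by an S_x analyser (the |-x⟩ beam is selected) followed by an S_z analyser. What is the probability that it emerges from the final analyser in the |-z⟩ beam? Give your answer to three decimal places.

First analyser (S_y): P(|+y⟩) = |⟨+y|ψ⟩|² = 5/18.
After stage 1 the state is |+y⟩; P(|-x⟩) = |⟨-x|+y⟩|² = 1/2.
After stage 2 the state is |-x⟩; P(|-z⟩) = |⟨-z|-x⟩|² = 1/2.
Joint probability = 5/18 × 1/2 × 1/2 = 0.069.

0.069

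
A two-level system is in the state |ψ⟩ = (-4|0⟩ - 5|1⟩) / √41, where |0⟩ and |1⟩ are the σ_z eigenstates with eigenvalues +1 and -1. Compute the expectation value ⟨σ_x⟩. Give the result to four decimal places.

⟨σ_x⟩ = 2 Re(a* b)/(|a|²+|b|²) with a = -4, b = -5.
a* b = 20, so ⟨σ_x⟩ = 40/41.

0.9756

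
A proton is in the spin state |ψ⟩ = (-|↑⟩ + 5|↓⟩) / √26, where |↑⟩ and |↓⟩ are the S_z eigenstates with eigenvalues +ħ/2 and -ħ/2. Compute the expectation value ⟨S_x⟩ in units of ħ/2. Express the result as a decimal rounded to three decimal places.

⟨σ_x⟩ = 2 Re(a* b)/(|a|²+|b|²) with a = -1, b = 5.
a* b = -5, so ⟨σ_x⟩ = -10/26.
⟨S_x⟩ = (ħ/2)·⟨σ_x⟩.

-0.385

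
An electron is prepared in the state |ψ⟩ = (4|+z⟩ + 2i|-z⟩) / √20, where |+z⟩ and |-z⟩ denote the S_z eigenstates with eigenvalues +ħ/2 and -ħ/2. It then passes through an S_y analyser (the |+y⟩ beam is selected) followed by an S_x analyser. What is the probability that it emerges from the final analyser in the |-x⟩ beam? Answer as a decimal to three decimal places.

0.450

First analyser (S_y): P(|+y⟩) = |⟨+y|ψ⟩|² = 36/40.
After stage 1 the state is |+y⟩; P(|-x⟩) = |⟨-x|+y⟩|² = 1/2.
Joint probability = 36/40 × 1/2 = 0.450.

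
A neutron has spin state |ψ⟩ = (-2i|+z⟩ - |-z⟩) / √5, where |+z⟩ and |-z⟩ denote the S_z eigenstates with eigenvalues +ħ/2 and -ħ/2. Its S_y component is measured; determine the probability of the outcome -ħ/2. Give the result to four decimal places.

0.9000

|-y⟩ = (|+z⟩ - i|-z⟩)/√2, so ⟨-y|ψ⟩ = (-3i) / (√2·√5).
P = |-3i|² / 10 = 9/10.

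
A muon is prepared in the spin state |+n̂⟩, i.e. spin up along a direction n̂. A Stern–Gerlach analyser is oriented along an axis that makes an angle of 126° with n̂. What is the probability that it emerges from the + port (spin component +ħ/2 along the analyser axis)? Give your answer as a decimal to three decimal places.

0.206

For spin-½, the probability of finding spin-up along an axis at angle θ to the initial spin direction is cos²(θ/2); spin-down is sin²(θ/2).
θ = 126°, so P = cos²(63°) ≈ 0.206.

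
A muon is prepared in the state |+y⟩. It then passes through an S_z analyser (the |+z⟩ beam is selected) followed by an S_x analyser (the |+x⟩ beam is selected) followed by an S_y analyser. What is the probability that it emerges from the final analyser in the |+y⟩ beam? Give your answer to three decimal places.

First analyser (S_z): from |+y⟩, P(|+z⟩) = 1/2.
After stage 1 the state is |+z⟩; P(|+x⟩) = |⟨+x|+z⟩|² = 1/2.
After stage 2 the state is |+x⟩; P(|+y⟩) = |⟨+y|+x⟩|² = 1/2.
Joint probability = 1/2 × 1/2 × 1/2 = 0.125.

0.125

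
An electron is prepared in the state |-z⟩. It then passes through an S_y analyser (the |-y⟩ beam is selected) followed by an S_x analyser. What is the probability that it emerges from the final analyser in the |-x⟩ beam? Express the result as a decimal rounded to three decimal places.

0.250

First analyser (S_y): from |-z⟩, P(|-y⟩) = 1/2.
After stage 1 the state is |-y⟩; P(|-x⟩) = |⟨-x|-y⟩|² = 1/2.
Joint probability = 1/2 × 1/2 = 0.250.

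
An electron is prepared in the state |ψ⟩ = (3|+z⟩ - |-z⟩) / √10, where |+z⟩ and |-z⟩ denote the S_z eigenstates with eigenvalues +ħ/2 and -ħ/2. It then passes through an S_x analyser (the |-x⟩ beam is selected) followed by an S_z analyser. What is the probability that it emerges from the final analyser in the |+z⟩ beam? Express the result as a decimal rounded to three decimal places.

First analyser (S_x): P(|-x⟩) = |⟨-x|ψ⟩|² = 16/20.
After stage 1 the state is |-x⟩; P(|+z⟩) = |⟨+z|-x⟩|² = 1/2.
Joint probability = 16/20 × 1/2 = 0.400.

0.400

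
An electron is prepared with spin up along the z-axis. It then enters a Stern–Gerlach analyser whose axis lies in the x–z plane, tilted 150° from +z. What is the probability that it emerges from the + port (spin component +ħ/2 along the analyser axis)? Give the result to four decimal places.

For spin-½, the probability of finding spin-up along an axis at angle θ to the initial spin direction is cos²(θ/2); spin-down is sin²(θ/2).
θ = 150°, so P = cos²(75°) ≈ 0.0670.

0.0670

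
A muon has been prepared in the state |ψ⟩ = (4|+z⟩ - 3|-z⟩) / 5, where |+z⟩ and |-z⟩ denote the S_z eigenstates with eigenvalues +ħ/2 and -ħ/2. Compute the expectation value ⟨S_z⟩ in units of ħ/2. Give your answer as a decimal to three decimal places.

⟨σ_z⟩ = |a|² - |b|² divided by |a|²+|b|², with a, b the |+z⟩, |-z⟩ amplitudes.
= (16 - 9)/25 = 7/25.
⟨S_z⟩ = (ħ/2)·⟨σ_z⟩.

0.280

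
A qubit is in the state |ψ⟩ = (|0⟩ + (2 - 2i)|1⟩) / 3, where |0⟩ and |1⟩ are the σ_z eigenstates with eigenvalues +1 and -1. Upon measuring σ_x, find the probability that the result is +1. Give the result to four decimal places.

|+x⟩ = (|0⟩ + |1⟩)/√2, so ⟨+x|ψ⟩ = (3 - 2i) / (√2·3).
P = |3 - 2i|² / 18 = 13/18.

0.7222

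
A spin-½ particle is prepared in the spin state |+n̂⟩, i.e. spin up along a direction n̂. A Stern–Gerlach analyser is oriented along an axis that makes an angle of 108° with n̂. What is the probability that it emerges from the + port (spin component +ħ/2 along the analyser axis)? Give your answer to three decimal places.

0.345

For spin-½, the probability of finding spin-up along an axis at angle θ to the initial spin direction is cos²(θ/2); spin-down is sin²(θ/2).
θ = 108°, so P = cos²(54°) ≈ 0.345.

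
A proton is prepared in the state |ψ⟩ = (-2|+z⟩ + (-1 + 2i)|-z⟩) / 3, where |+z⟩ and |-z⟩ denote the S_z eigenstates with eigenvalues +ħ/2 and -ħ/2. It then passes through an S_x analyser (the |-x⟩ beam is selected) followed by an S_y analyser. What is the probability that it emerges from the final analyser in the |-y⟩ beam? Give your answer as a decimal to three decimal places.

0.139

First analyser (S_x): P(|-x⟩) = |⟨-x|ψ⟩|² = 5/18.
After stage 1 the state is |-x⟩; P(|-y⟩) = |⟨-y|-x⟩|² = 1/2.
Joint probability = 5/18 × 1/2 = 0.139.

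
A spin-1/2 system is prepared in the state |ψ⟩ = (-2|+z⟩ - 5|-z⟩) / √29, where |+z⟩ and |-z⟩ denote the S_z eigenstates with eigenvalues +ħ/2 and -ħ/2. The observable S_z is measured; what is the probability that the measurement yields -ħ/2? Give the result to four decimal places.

The -ħ/2 outcome corresponds to |-z⟩. Its amplitude in |ψ⟩ is -5/√29.
P = |-5|² / 29 = 25/29.

0.8621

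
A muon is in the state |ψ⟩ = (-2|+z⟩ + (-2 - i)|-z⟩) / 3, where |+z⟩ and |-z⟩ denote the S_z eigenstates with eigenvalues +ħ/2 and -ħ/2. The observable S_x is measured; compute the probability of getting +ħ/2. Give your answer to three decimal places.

0.944

|+x⟩ = (|+z⟩ + |-z⟩)/√2, so ⟨+x|ψ⟩ = (-4 - i) / (√2·3).
P = |-4 - i|² / 18 = 17/18.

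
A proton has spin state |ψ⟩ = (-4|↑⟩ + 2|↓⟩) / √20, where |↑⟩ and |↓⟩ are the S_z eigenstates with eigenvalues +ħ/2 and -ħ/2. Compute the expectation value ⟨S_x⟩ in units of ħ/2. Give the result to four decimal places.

⟨σ_x⟩ = 2 Re(a* b)/(|a|²+|b|²) with a = -4, b = 2.
a* b = -8, so ⟨σ_x⟩ = -16/20.
⟨S_x⟩ = (ħ/2)·⟨σ_x⟩.

-0.8000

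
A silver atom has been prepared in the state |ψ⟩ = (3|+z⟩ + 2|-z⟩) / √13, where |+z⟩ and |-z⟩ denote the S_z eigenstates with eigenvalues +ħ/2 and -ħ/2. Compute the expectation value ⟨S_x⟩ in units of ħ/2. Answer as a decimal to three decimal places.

⟨σ_x⟩ = 2 Re(a* b)/(|a|²+|b|²) with a = 3, b = 2.
a* b = 6, so ⟨σ_x⟩ = 12/13.
⟨S_x⟩ = (ħ/2)·⟨σ_x⟩.

0.923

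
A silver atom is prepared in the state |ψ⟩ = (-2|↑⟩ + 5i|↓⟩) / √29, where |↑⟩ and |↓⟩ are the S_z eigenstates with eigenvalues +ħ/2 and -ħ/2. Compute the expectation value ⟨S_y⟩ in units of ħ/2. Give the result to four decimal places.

-0.6897

⟨σ_y⟩ = 2 Im(a* b)/(|a|²+|b|²) with a = -2, b = 5i.
a* b = -10i, so ⟨σ_y⟩ = -20/29.
⟨S_y⟩ = (ħ/2)·⟨σ_y⟩.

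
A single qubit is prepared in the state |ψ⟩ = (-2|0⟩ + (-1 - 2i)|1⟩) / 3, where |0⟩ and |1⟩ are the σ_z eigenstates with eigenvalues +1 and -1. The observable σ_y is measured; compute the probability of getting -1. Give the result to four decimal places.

|-y⟩ = (|0⟩ - i|1⟩)/√2, so ⟨-y|ψ⟩ = (-i) / (√2·3).
P = |-i|² / 18 = 1/18.

0.0556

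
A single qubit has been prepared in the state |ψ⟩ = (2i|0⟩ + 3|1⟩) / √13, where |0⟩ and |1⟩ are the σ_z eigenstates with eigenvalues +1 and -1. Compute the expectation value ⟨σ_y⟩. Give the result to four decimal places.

-0.9231

⟨σ_y⟩ = 2 Im(a* b)/(|a|²+|b|²) with a = 2i, b = 3.
a* b = -6i, so ⟨σ_y⟩ = -12/13.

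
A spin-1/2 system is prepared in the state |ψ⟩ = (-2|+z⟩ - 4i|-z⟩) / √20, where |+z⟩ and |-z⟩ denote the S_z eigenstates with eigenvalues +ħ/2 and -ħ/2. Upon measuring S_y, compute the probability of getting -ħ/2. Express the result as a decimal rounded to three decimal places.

|-y⟩ = (|+z⟩ - i|-z⟩)/√2, so ⟨-y|ψ⟩ = (2) / (√2·√20).
P = |2|² / 40 = 4/40.

0.100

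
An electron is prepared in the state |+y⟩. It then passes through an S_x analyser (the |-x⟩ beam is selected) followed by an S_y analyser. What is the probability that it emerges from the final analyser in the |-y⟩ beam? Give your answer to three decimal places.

0.250

First analyser (S_x): from |+y⟩, P(|-x⟩) = 1/2.
After stage 1 the state is |-x⟩; P(|-y⟩) = |⟨-y|-x⟩|² = 1/2.
Joint probability = 1/2 × 1/2 = 0.250.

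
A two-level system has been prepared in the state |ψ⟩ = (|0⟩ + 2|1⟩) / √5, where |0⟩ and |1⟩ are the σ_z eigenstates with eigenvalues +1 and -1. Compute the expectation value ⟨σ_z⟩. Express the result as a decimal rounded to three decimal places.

-0.600

⟨σ_z⟩ = |a|² - |b|² divided by |a|²+|b|², with a, b the |0⟩, |1⟩ amplitudes.
= (1 - 4)/5 = -3/5.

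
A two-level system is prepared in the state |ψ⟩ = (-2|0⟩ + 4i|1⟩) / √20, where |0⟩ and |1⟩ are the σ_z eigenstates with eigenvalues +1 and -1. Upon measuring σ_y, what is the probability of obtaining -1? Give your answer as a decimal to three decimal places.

0.900

|-y⟩ = (|0⟩ - i|1⟩)/√2, so ⟨-y|ψ⟩ = (-6) / (√2·√20).
P = |-6|² / 40 = 36/40.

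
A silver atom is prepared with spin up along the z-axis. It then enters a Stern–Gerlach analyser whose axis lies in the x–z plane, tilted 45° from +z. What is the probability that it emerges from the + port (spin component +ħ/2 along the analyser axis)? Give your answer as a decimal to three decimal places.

For spin-½, the probability of finding spin-up along an axis at angle θ to the initial spin direction is cos²(θ/2); spin-down is sin²(θ/2).
θ = 45°, so P = cos²(22.5°) ≈ 0.854.

0.854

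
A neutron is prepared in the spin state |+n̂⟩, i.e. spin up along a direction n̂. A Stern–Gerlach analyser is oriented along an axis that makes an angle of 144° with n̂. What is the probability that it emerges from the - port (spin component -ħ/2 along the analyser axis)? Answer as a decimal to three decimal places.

0.905

For spin-½, the probability of finding spin-up along an axis at angle θ to the initial spin direction is cos²(θ/2); spin-down is sin²(θ/2).
θ = 144°, so P = sin²(72°) ≈ 0.905.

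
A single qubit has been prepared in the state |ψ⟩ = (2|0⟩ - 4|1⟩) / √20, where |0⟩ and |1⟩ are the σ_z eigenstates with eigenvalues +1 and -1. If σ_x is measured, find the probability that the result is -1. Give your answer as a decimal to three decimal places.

|-x⟩ = (|0⟩ - |1⟩)/√2, so ⟨-x|ψ⟩ = (6) / (√2·√20).
P = |6|² / 40 = 36/40.

0.900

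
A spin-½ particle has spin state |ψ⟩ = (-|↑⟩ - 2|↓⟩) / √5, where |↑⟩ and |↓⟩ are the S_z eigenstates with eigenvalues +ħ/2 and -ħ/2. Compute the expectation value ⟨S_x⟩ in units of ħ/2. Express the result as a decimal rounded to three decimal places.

0.800

⟨σ_x⟩ = 2 Re(a* b)/(|a|²+|b|²) with a = -1, b = -2.
a* b = 2, so ⟨σ_x⟩ = 4/5.
⟨S_x⟩ = (ħ/2)·⟨σ_x⟩.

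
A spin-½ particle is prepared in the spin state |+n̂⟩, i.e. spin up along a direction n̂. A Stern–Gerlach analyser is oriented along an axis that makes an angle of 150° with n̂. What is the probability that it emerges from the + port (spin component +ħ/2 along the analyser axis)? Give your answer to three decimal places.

For spin-½, the probability of finding spin-up along an axis at angle θ to the initial spin direction is cos²(θ/2); spin-down is sin²(θ/2).
θ = 150°, so P = cos²(75°) ≈ 0.067.

0.067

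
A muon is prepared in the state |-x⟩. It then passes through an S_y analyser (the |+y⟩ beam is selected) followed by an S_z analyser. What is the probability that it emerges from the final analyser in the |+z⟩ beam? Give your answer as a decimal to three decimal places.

0.250

First analyser (S_y): from |-x⟩, P(|+y⟩) = 1/2.
After stage 1 the state is |+y⟩; P(|+z⟩) = |⟨+z|+y⟩|² = 1/2.
Joint probability = 1/2 × 1/2 = 0.250.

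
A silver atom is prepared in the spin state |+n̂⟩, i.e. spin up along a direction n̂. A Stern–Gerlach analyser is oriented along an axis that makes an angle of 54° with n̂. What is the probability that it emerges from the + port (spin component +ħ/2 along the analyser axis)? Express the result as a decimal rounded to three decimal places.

For spin-½, the probability of finding spin-up along an axis at angle θ to the initial spin direction is cos²(θ/2); spin-down is sin²(θ/2).
θ = 54°, so P = cos²(27°) ≈ 0.794.

0.794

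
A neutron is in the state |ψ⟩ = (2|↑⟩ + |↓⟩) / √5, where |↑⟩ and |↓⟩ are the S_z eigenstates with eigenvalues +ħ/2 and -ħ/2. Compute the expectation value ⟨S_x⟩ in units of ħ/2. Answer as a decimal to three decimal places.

0.800

⟨σ_x⟩ = 2 Re(a* b)/(|a|²+|b|²) with a = 2, b = 1.
a* b = 2, so ⟨σ_x⟩ = 4/5.
⟨S_x⟩ = (ħ/2)·⟨σ_x⟩.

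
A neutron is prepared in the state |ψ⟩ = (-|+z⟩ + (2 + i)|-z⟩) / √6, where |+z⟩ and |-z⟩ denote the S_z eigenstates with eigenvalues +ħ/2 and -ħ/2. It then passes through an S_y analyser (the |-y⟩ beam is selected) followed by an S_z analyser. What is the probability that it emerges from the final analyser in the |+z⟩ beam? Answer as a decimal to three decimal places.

0.333

First analyser (S_y): P(|-y⟩) = |⟨-y|ψ⟩|² = 8/12.
After stage 1 the state is |-y⟩; P(|+z⟩) = |⟨+z|-y⟩|² = 1/2.
Joint probability = 8/12 × 1/2 = 0.333.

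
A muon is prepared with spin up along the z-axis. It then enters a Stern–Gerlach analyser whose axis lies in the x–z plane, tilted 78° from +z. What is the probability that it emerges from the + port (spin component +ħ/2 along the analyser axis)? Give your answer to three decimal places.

0.604

For spin-½, the probability of finding spin-up along an axis at angle θ to the initial spin direction is cos²(θ/2); spin-down is sin²(θ/2).
θ = 78°, so P = cos²(39°) ≈ 0.604.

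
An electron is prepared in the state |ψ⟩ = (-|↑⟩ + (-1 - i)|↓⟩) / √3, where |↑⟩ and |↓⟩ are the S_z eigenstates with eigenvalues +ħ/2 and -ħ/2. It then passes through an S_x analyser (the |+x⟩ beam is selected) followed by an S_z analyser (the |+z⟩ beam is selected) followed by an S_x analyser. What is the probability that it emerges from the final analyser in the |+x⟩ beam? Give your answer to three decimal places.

First analyser (S_x): P(|+x⟩) = |⟨+x|ψ⟩|² = 5/6.
After stage 1 the state is |+x⟩; P(|+z⟩) = |⟨+z|+x⟩|² = 1/2.
After stage 2 the state is |+z⟩; P(|+x⟩) = |⟨+x|+z⟩|² = 1/2.
Joint probability = 5/6 × 1/2 × 1/2 = 0.208.

0.208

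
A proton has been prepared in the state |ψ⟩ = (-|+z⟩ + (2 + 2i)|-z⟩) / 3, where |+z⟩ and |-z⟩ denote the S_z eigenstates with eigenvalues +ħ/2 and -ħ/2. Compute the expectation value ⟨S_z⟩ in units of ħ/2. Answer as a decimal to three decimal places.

⟨σ_z⟩ = |a|² - |b|² divided by |a|²+|b|², with a, b the |+z⟩, |-z⟩ amplitudes.
= (1 - 8)/9 = -7/9.
⟨S_z⟩ = (ħ/2)·⟨σ_z⟩.

-0.778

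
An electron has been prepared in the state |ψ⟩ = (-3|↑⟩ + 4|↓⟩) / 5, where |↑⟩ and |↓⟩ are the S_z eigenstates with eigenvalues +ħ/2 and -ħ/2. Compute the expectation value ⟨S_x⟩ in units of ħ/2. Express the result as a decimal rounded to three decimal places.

-0.960

⟨σ_x⟩ = 2 Re(a* b)/(|a|²+|b|²) with a = -3, b = 4.
a* b = -12, so ⟨σ_x⟩ = -24/25.
⟨S_x⟩ = (ħ/2)·⟨σ_x⟩.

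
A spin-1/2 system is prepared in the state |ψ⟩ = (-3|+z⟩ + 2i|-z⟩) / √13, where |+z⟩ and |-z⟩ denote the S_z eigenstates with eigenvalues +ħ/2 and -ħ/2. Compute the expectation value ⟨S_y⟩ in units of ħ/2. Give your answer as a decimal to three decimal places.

-0.923

⟨σ_y⟩ = 2 Im(a* b)/(|a|²+|b|²) with a = -3, b = 2i.
a* b = -6i, so ⟨σ_y⟩ = -12/13.
⟨S_y⟩ = (ħ/2)·⟨σ_y⟩.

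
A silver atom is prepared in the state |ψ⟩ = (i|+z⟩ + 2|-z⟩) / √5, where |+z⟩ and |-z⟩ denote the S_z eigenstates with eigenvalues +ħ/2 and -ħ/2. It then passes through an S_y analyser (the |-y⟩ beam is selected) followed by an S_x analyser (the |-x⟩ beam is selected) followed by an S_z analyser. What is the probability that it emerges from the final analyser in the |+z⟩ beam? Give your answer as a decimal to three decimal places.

First analyser (S_y): P(|-y⟩) = |⟨-y|ψ⟩|² = 9/10.
After stage 1 the state is |-y⟩; P(|-x⟩) = |⟨-x|-y⟩|² = 1/2.
After stage 2 the state is |-x⟩; P(|+z⟩) = |⟨+z|-x⟩|² = 1/2.
Joint probability = 9/10 × 1/2 × 1/2 = 0.225.

0.225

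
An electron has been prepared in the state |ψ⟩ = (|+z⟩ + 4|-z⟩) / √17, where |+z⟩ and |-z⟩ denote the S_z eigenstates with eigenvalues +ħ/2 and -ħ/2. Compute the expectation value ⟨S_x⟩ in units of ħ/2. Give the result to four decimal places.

0.4706

⟨σ_x⟩ = 2 Re(a* b)/(|a|²+|b|²) with a = 1, b = 4.
a* b = 4, so ⟨σ_x⟩ = 8/17.
⟨S_x⟩ = (ħ/2)·⟨σ_x⟩.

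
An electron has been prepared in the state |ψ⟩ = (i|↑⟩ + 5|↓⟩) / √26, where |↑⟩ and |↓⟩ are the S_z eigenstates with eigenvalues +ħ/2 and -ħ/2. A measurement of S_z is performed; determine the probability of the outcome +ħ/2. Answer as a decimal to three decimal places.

0.038

The +ħ/2 outcome corresponds to |↑⟩. Its amplitude in |ψ⟩ is i/√26.
P = |i|² / 26 = 1/26.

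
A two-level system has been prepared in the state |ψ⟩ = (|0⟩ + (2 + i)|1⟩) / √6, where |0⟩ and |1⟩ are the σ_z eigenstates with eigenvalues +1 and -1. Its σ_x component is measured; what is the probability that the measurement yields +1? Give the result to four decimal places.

|+x⟩ = (|0⟩ + |1⟩)/√2, so ⟨+x|ψ⟩ = (3 + i) / (√2·√6).
P = |3 + i|² / 12 = 10/12.

0.8333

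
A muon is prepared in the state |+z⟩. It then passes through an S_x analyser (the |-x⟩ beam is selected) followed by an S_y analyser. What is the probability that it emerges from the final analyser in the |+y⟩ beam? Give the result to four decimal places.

0.2500

First analyser (S_x): from |+z⟩, P(|-x⟩) = 1/2.
After stage 1 the state is |-x⟩; P(|+y⟩) = |⟨+y|-x⟩|² = 1/2.
Joint probability = 1/2 × 1/2 = 0.2500.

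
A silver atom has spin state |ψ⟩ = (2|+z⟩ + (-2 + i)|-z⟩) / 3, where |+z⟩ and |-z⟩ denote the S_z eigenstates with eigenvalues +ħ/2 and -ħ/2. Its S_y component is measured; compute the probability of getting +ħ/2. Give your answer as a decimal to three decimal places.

0.722

|+y⟩ = (|+z⟩ + i|-z⟩)/√2, so ⟨+y|ψ⟩ = (3 + 2i) / (√2·3).
P = |3 + 2i|² / 18 = 13/18.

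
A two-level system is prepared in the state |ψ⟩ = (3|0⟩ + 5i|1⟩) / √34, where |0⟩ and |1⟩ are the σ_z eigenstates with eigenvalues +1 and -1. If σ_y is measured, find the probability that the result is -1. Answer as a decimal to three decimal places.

0.059

|-y⟩ = (|0⟩ - i|1⟩)/√2, so ⟨-y|ψ⟩ = (-2) / (√2·√34).
P = |-2|² / 68 = 4/68.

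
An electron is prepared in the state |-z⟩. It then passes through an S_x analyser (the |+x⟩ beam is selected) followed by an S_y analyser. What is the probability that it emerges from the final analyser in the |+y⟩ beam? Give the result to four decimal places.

First analyser (S_x): from |-z⟩, P(|+x⟩) = 1/2.
After stage 1 the state is |+x⟩; P(|+y⟩) = |⟨+y|+x⟩|² = 1/2.
Joint probability = 1/2 × 1/2 = 0.2500.

0.2500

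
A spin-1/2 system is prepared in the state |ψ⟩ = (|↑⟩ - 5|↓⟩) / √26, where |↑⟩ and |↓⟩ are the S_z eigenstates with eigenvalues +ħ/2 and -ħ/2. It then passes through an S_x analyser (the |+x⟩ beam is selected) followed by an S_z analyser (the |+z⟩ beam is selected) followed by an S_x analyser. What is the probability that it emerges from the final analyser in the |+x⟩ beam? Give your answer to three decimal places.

0.077

First analyser (S_x): P(|+x⟩) = |⟨+x|ψ⟩|² = 16/52.
After stage 1 the state is |+x⟩; P(|+z⟩) = |⟨+z|+x⟩|² = 1/2.
After stage 2 the state is |+z⟩; P(|+x⟩) = |⟨+x|+z⟩|² = 1/2.
Joint probability = 16/52 × 1/2 × 1/2 = 0.077.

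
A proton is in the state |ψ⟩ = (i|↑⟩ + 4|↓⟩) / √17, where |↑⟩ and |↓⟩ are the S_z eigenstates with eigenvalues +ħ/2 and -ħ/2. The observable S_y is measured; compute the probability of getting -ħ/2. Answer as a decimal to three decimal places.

0.735

|-y⟩ = (|↑⟩ - i|↓⟩)/√2, so ⟨-y|ψ⟩ = (5i) / (√2·√17).
P = |5i|² / 34 = 25/34.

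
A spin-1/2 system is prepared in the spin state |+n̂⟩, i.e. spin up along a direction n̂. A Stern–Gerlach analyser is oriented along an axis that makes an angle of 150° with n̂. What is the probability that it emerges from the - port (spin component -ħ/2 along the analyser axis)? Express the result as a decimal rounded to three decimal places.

0.933

For spin-½, the probability of finding spin-up along an axis at angle θ to the initial spin direction is cos²(θ/2); spin-down is sin²(θ/2).
θ = 150°, so P = sin²(75°) ≈ 0.933.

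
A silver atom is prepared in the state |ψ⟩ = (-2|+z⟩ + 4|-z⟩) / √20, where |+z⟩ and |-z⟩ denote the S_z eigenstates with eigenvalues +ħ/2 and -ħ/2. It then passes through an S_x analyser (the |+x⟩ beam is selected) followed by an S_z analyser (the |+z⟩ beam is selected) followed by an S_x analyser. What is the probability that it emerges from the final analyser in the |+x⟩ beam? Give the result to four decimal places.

First analyser (S_x): P(|+x⟩) = |⟨+x|ψ⟩|² = 4/40.
After stage 1 the state is |+x⟩; P(|+z⟩) = |⟨+z|+x⟩|² = 1/2.
After stage 2 the state is |+z⟩; P(|+x⟩) = |⟨+x|+z⟩|² = 1/2.
Joint probability = 4/40 × 1/2 × 1/2 = 0.0250.

0.0250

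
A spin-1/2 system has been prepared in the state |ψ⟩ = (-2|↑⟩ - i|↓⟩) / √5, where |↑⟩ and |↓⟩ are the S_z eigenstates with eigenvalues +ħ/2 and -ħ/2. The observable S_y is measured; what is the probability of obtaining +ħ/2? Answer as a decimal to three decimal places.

0.900

|+y⟩ = (|↑⟩ + i|↓⟩)/√2, so ⟨+y|ψ⟩ = (-3) / (√2·√5).
P = |-3|² / 10 = 9/10.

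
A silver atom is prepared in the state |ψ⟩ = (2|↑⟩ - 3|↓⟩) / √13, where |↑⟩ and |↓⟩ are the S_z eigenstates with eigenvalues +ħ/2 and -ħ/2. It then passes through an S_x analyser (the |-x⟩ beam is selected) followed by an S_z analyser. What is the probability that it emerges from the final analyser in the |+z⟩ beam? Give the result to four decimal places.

First analyser (S_x): P(|-x⟩) = |⟨-x|ψ⟩|² = 25/26.
After stage 1 the state is |-x⟩; P(|+z⟩) = |⟨+z|-x⟩|² = 1/2.
Joint probability = 25/26 × 1/2 = 0.4808.

0.4808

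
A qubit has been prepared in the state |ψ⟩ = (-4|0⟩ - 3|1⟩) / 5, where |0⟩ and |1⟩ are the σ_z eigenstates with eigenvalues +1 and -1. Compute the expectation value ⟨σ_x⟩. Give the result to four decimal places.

⟨σ_x⟩ = 2 Re(a* b)/(|a|²+|b|²) with a = -4, b = -3.
a* b = 12, so ⟨σ_x⟩ = 24/25.

0.9600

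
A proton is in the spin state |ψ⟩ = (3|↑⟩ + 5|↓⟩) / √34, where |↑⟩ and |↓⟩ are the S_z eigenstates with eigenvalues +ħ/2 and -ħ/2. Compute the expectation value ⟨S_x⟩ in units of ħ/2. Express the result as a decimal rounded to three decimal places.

0.882

⟨σ_x⟩ = 2 Re(a* b)/(|a|²+|b|²) with a = 3, b = 5.
a* b = 15, so ⟨σ_x⟩ = 30/34.
⟨S_x⟩ = (ħ/2)·⟨σ_x⟩.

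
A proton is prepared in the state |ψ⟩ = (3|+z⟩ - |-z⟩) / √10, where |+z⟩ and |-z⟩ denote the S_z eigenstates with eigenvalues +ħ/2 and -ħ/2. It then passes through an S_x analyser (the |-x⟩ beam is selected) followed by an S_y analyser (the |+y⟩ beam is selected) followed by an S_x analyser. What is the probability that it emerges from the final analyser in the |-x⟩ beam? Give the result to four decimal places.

0.2000

First analyser (S_x): P(|-x⟩) = |⟨-x|ψ⟩|² = 16/20.
After stage 1 the state is |-x⟩; P(|+y⟩) = |⟨+y|-x⟩|² = 1/2.
After stage 2 the state is |+y⟩; P(|-x⟩) = |⟨-x|+y⟩|² = 1/2.
Joint probability = 16/20 × 1/2 × 1/2 = 0.2000.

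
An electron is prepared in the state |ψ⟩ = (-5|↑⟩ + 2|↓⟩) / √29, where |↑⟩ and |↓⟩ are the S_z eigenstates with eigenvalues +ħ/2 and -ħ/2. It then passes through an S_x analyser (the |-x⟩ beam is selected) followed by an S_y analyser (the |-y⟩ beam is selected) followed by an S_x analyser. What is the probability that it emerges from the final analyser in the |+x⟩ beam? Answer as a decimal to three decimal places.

0.211

First analyser (S_x): P(|-x⟩) = |⟨-x|ψ⟩|² = 49/58.
After stage 1 the state is |-x⟩; P(|-y⟩) = |⟨-y|-x⟩|² = 1/2.
After stage 2 the state is |-y⟩; P(|+x⟩) = |⟨+x|-y⟩|² = 1/2.
Joint probability = 49/58 × 1/2 × 1/2 = 0.211.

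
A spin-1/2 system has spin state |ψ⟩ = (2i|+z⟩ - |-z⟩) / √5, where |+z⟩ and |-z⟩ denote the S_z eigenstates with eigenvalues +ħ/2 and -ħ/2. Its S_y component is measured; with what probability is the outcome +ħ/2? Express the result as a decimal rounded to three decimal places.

0.900

|+y⟩ = (|+z⟩ + i|-z⟩)/√2, so ⟨+y|ψ⟩ = (3i) / (√2·√5).
P = |3i|² / 10 = 9/10.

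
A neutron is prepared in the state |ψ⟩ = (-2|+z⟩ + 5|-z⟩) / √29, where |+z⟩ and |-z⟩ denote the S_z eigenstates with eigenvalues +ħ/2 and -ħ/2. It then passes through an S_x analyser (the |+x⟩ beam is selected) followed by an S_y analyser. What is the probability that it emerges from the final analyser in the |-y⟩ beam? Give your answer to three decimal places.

0.078

First analyser (S_x): P(|+x⟩) = |⟨+x|ψ⟩|² = 9/58.
After stage 1 the state is |+x⟩; P(|-y⟩) = |⟨-y|+x⟩|² = 1/2.
Joint probability = 9/58 × 1/2 = 0.078.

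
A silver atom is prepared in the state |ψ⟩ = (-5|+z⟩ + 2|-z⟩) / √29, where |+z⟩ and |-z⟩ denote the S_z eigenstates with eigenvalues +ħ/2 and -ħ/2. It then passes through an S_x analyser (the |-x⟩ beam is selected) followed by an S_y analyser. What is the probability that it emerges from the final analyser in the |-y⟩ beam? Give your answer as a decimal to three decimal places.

0.422

First analyser (S_x): P(|-x⟩) = |⟨-x|ψ⟩|² = 49/58.
After stage 1 the state is |-x⟩; P(|-y⟩) = |⟨-y|-x⟩|² = 1/2.
Joint probability = 49/58 × 1/2 = 0.422.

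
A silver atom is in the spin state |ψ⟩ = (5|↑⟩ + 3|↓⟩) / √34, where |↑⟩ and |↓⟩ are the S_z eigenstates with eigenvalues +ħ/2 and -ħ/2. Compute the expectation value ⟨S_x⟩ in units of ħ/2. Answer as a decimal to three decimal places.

0.882

⟨σ_x⟩ = 2 Re(a* b)/(|a|²+|b|²) with a = 5, b = 3.
a* b = 15, so ⟨σ_x⟩ = 30/34.
⟨S_x⟩ = (ħ/2)·⟨σ_x⟩.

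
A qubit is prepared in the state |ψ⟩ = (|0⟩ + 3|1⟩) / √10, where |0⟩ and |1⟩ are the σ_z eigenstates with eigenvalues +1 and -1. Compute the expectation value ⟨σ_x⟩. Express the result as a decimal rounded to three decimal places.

⟨σ_x⟩ = 2 Re(a* b)/(|a|²+|b|²) with a = 1, b = 3.
a* b = 3, so ⟨σ_x⟩ = 6/10.

0.600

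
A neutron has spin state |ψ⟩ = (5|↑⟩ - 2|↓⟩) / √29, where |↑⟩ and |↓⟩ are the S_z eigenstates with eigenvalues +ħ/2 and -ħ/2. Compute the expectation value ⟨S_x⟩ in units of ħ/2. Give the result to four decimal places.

⟨σ_x⟩ = 2 Re(a* b)/(|a|²+|b|²) with a = 5, b = -2.
a* b = -10, so ⟨σ_x⟩ = -20/29.
⟨S_x⟩ = (ħ/2)·⟨σ_x⟩.

-0.6897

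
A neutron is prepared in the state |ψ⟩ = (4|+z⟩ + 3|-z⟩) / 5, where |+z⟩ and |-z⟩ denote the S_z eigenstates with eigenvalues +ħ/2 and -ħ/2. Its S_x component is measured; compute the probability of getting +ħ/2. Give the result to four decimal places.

0.9800

|+x⟩ = (|+z⟩ + |-z⟩)/√2, so ⟨+x|ψ⟩ = (7) / (√2·5).
P = |7|² / 50 = 49/50.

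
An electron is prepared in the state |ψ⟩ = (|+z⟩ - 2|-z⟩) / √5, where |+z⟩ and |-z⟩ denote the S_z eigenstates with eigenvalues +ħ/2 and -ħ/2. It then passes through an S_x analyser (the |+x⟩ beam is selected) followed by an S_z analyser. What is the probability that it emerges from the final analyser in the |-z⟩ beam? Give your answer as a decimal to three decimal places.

First analyser (S_x): P(|+x⟩) = |⟨+x|ψ⟩|² = 1/10.
After stage 1 the state is |+x⟩; P(|-z⟩) = |⟨-z|+x⟩|² = 1/2.
Joint probability = 1/10 × 1/2 = 0.050.

0.050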